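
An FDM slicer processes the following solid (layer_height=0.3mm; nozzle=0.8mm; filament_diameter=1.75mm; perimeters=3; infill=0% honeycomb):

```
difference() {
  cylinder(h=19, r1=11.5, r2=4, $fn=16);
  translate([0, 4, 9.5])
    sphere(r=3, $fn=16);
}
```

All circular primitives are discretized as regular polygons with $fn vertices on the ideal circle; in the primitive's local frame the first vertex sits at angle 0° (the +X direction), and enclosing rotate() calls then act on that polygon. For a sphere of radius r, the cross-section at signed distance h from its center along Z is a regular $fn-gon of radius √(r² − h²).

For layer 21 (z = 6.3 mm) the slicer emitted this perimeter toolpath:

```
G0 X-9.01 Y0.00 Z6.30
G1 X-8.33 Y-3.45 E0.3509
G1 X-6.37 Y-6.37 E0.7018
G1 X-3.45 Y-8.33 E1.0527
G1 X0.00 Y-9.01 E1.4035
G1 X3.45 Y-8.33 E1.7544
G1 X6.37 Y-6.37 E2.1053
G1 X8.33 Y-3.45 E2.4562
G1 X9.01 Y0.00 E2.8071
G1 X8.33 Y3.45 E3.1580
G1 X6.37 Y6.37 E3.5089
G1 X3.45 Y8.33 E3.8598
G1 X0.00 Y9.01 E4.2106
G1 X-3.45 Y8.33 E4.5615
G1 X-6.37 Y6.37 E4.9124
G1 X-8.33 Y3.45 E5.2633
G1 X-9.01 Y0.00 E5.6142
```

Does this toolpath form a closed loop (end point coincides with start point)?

Start point (G0): (-9.01, 0.00). End point (last G1): the path returns to the start — closed.

yes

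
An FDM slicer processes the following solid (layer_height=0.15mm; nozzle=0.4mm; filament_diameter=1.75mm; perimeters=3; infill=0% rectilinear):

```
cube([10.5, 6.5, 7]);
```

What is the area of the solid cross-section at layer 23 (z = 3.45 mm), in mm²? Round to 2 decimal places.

68.25 mm²

At z = 3.45 mm: the cube is present — its section is the full 10.5×6.5 rectangle (area 68.25 mm²). Overall, the cross-section is a single solid region. Net area = 68.25 mm².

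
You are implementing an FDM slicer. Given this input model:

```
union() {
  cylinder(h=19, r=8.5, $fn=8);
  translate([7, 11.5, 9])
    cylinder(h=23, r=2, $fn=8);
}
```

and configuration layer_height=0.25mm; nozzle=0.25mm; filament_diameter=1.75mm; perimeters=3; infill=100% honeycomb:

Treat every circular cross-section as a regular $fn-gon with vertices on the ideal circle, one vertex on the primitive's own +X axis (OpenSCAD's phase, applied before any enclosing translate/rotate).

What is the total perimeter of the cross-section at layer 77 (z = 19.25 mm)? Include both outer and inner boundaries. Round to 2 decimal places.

At z = 19.25 mm: the cylinder is absent (z outside [0, 19]); the r=2 cylinder at (7, 11.5) contributes a regular 8-gon of circumradius 2 (perimeter = 2·8·2.000·sin(180°/8) = 12.25 mm); Combining (union): only the r=2 cylinder at (7, 11.5) is present, so the union is just that shape — boundary = 12.25 mm. Overall, the cross-section is a single solid region. Total boundary length (outer) = 12.25 mm.

12.25 mm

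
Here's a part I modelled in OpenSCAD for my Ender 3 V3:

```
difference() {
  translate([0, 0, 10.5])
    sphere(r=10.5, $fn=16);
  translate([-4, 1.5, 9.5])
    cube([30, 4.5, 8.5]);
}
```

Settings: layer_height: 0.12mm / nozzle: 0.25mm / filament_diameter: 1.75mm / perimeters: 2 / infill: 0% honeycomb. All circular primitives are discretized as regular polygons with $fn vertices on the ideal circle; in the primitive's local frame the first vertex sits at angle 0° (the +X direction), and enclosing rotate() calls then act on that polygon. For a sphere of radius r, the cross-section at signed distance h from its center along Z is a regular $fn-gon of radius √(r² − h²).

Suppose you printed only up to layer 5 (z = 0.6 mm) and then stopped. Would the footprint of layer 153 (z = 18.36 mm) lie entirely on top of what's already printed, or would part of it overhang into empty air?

Compare the two slices. At z = 0.6: the r=10.5 sphere contributes a regular 16-gon of circumradius √(10.5²−9.9²) = 3.499 (area = (16/2)·3.499²·sin(360°/16) = 37.47 mm²); the cube at (-4, 1.5) is not intersected at this z (z outside [9.5, 18]); Subtracting the remaining from the first: none of the subtracted shapes is present at this height, so the r=10.5 sphere is unchanged — area = 37.47 mm². At z = 18.36: the r=10.5 sphere contributes a regular 16-gon of circumradius √(10.5²−7.86²) = 6.962 (area = (16/2)·6.962²·sin(360°/16) = 148.39 mm²); the cube at (-4, 1.5) is not intersected at this z (z outside [9.5, 18]); Subtracting the remaining from the first: none of the subtracted shapes is present at this height, so the r=10.5 sphere is unchanged — area = 148.39 mm². Checking containment: at z = 18.36 the cross-section extends beyond the z = 0.6 cross-section by about 110.92 mm².

part overhangs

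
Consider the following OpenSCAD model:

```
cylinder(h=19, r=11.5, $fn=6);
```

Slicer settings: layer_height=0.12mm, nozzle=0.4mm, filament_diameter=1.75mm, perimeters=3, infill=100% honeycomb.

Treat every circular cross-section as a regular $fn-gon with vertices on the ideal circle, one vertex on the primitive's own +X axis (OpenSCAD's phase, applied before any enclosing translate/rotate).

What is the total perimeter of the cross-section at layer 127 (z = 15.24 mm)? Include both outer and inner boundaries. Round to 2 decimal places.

At z = 15.24 mm: the cylinder: section is a regular 6-gon, circumradius r=11.5 (perimeter = 2·6·11.500·sin(180°/6) = 69.00 mm). Overall, the cross-section is a single solid region. Total boundary length (outer) = 69.00 mm.

69.00 mm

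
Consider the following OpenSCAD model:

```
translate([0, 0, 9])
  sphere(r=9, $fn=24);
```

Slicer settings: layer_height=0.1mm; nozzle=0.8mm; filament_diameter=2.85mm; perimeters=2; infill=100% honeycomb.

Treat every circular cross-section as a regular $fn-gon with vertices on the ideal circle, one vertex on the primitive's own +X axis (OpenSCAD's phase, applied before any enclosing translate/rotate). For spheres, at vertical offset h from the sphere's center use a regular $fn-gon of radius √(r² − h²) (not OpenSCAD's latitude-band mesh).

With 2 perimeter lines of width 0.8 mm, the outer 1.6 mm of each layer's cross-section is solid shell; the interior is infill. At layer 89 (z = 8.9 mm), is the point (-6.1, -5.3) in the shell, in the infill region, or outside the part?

shell

At z = 8.9 mm: the r=9 sphere contributes a regular 24-gon of circumradius √(9²−0.1²) = 8.999. Overall, the cross-section is a single solid region. The nearest boundary edge runs (-7.79, -4.50)→(-6.36, -6.36); distance from the point to it = 0.86 mm. The point is inside the cross-section, 0.86 mm from the nearest boundary — within the 1.6 mm shell band (2 × 0.8).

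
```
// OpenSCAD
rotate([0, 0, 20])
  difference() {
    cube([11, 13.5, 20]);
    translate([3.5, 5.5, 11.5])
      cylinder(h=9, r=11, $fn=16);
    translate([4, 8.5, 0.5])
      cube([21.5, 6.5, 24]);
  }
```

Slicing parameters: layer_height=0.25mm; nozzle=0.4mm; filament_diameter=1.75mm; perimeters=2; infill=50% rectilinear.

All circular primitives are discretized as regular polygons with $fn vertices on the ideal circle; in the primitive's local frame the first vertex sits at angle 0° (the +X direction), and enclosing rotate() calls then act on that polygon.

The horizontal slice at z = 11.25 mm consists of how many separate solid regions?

At z = 11.25 mm: the 11×13.5 cube contributes its full rectangle; the cylinder at (3.5, 5.5) is absent (z outside [11.5, 20.5]); the cube at (4, 8.5) is present — its section is the full 21.5×6.5 rectangle; Subtracting the remaining from the first: starting from the 11×13.5 cube, the 21.5×6.5 cube at (4, 8.5) partially overlaps it — only the 35.00 mm² overlap (of its 139.75 mm²) is removed, clipping the outline — 1 connected region; (rotated 20° about Z; rotation is an isometry so areas/perimeters/island counts are preserved). The result has 1 disconnected region.

1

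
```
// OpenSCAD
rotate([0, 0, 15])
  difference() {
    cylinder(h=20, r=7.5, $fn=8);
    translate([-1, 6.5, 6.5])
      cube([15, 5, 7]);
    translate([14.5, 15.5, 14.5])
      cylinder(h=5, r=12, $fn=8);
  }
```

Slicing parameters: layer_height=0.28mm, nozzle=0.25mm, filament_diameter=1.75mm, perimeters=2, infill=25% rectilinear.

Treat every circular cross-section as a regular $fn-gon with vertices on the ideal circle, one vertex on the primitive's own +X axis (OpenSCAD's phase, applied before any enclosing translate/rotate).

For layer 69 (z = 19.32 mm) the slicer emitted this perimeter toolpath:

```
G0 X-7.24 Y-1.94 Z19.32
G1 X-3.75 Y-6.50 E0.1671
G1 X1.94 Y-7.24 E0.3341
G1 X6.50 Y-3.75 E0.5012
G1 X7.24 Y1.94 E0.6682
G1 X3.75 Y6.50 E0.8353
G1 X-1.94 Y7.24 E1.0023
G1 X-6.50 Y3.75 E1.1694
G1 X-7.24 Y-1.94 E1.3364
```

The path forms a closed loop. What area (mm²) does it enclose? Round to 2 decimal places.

Apply the shoelace formula to the sequence of (X, Y) vertices; enclosed area = 159.09 mm².

159.09 mm²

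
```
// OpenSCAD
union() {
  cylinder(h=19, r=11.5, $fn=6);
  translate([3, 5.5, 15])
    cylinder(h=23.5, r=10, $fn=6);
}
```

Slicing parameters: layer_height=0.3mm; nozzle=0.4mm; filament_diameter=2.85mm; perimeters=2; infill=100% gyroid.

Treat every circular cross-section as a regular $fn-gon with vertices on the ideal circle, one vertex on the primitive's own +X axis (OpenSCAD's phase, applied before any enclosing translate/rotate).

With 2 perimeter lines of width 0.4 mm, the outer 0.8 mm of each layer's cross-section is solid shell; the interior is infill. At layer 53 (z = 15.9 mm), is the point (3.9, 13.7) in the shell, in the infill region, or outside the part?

At z = 15.9 mm: the cylinder: section is a regular 6-gon, circumradius r=11.5; the r=10 cylinder at (3, 5.5) contributes a regular 6-gon of circumradius 10; Taking the union: the regions partially overlap (shared area 177.29 mm²), so overlapping operands fuse into one piece — 1 connected region. Overall, the cross-section is a single solid region. The nearest boundary edge runs (-2.00, 14.16)→(8.00, 14.16); distance from the point to it = 0.46 mm. The point is inside the cross-section, 0.46 mm from the nearest boundary — within the 0.8 mm shell band (2 × 0.4).

shell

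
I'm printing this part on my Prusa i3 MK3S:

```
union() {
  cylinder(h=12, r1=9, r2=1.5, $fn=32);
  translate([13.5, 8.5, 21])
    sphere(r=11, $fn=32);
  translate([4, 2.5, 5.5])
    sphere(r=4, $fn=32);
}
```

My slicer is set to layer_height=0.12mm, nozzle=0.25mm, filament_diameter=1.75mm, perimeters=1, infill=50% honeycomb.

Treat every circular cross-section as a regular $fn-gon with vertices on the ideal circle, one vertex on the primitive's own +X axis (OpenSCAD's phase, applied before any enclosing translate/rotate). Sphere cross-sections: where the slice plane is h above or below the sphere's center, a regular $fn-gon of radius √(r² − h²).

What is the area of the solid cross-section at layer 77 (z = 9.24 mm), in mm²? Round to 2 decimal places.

38.75 mm²

At z = 9.24 mm: the cone: at t=0.770 of its height the radius interpolates to r₁+(r₂−r₁)t = 3.225, giving a regular 32-gon of that circumradius (area = (32/2)·3.225²·sin(360°/32) = 32.46 mm²); the sphere at (13.5, 8.5) is absent (|z−center|=11.760 > r=11); the r=4 sphere at (4, 2.5) contributes a regular 32-gon of circumradius √(4²−3.74²) = 1.419 (area = (32/2)·1.419²·sin(360°/32) = 6.28 mm²); Merging all regions: the 2 present regions are separate (no shared area or edge), so areas and boundary lengths simply add and each stays a separate island — area = 38.75 mm². Overall, the cross-section has 2 separate islands. Net area = 38.75 mm².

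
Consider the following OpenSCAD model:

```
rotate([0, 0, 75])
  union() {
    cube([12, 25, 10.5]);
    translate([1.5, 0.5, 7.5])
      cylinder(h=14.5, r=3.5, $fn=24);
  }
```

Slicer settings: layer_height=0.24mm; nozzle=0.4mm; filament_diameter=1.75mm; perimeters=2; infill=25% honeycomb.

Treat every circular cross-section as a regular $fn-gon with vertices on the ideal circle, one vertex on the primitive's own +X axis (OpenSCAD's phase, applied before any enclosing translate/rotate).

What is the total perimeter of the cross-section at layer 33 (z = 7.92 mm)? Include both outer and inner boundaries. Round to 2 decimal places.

79.82 mm

At z = 7.92 mm: the 12×25 cube contributes its full rectangle (perimeter 74.00 mm); the cylinder at (1.5, 0.5): section is a regular 24-gon, circumradius r=3.5 (perimeter = 2·24·3.500·sin(180°/24) = 21.93 mm); Taking the union: the regions partially overlap (shared area 17.05 mm²), so the edge portions inside another operand are dropped and the merged outline is re-measured after clipping — boundary = 79.82 mm; (whole slice rotated 75° about Z — lengths, areas and connectivity unchanged). Overall, the cross-section is a single solid region. Total boundary length (outer) = 79.82 mm.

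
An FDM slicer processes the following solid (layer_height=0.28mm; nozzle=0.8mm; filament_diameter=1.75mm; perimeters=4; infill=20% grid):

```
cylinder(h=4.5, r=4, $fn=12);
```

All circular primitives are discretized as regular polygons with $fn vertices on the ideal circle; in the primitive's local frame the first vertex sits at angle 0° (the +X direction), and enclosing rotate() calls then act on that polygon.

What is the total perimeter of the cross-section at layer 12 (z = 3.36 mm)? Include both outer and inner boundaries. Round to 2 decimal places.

At z = 3.36 mm: the cylinder: section is a regular 12-gon, circumradius r=4 (perimeter = 2·12·4.000·sin(180°/12) = 24.85 mm). Overall, the cross-section is a single solid region. Total boundary length (outer) = 24.85 mm.

24.85 mm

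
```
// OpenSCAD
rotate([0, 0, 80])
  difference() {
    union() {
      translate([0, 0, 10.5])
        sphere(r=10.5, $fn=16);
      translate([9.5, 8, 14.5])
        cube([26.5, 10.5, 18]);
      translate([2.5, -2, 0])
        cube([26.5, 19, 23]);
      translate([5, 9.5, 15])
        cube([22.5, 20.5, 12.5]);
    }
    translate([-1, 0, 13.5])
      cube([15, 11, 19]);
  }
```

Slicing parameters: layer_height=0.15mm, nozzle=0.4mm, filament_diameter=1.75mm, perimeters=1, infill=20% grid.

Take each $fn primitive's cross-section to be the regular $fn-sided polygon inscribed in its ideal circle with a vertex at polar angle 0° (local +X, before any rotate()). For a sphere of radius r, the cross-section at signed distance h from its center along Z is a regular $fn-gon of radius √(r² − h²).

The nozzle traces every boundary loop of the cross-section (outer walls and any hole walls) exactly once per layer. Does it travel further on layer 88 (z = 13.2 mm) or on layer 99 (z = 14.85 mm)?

Layer 88 (z = 13.2): the sphere: section is a regular 16-gon, circumradius = √(r²−h²) = √(10.5²−2.7²) = 10.147 (perimeter = 2·16·10.147·sin(180°/16) = 63.35 mm); the cube at (9.5, 8) is not intersected at this z (z outside [14.5, 32.5]); the cube at (2.5, -2) is present — its section is the full 26.5×19 rectangle (perimeter 91.00 mm); the cube at (5, 9.5) does not reach this height (z outside [15, 27.5]); Combining (union): the regions partially overlap (shared area 68.95 mm²), so the edge portions inside another operand are dropped and the merged outline is re-measured after clipping — boundary = 120.12 mm; the cube at (-1, 0) is not intersected at this z (z outside [13.5, 32.5]); Taking the first minus the rest: none of the subtracted shapes is present at this height, so that combined region is unchanged — boundary = 120.12 mm; (whole slice rotated 80° about Z — lengths, areas and connectivity unchanged). So its perimeter = 120.12 mm. Layer 99 (z = 14.85): the r=10.5 sphere contributes a regular 16-gon of circumradius √(10.5²−4.35²) = 9.557 (perimeter = 2·16·9.557·sin(180°/16) = 59.66 mm); the 26.5×10.5 cube at (9.5, 8) contributes its full rectangle (perimeter 74.00 mm); the cube at (2.5, -2) (footprint 26.5×19) is included at this height (perimeter 91.00 mm); the cube at (5, 9.5) does not reach this height (z outside [15, 27.5]); Taking the union: the regions partially overlap (shared area 235.84 mm²), so the edge portions inside another operand are dropped and the merged outline is re-measured after clipping — boundary = 135.54 mm; the cube at (-1, 0) is present — its section is the full 15×11 rectangle (perimeter 52.00 mm); After the difference (first − rest): starting from that combined region, the 15×11 cube at (-1, 0) partially overlaps it — only the 159.23 mm² overlap (of its 165.00 mm²) is removed, clipping the outline — boundary = 176.89 mm; (rotated 80° about Z; rotation is an isometry so areas/perimeters/island counts are preserved). So its perimeter = 176.89 mm. Layer 99 is larger (176.89 vs 120.12 mm).

layer 99 (z = 14.85 mm)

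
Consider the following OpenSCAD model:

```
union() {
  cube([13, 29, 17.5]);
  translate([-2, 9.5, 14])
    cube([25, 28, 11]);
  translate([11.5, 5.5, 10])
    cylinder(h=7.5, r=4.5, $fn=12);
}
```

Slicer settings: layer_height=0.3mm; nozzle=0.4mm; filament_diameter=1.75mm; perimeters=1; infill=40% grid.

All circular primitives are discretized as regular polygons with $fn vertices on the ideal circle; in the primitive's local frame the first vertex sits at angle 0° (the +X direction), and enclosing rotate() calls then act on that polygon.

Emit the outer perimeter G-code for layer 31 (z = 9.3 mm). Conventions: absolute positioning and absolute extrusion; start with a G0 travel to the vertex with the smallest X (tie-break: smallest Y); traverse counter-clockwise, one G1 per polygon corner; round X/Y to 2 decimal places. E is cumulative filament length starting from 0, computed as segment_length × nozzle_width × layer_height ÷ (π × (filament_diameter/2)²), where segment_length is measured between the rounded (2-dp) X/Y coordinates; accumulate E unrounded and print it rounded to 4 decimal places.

At z = 9.3 mm: the cube (footprint 13×29) is included at this height; the cube at (-2, 9.5) does not reach this height (z outside [14, 25]); the cylinder at (11.5, 5.5) does not reach this height (z outside [10, 17.5]); Taking the union: only the 13×29 cube is present, so the union is just that shape — 1 connected region. The outline is a single polygon with 4 vertices. Extrusion per mm of travel: 0.4 × 0.3 / (π × 0.875²) = 0.049890. Accumulating E over each segment gives final E = 4.1908.

G0 X0.00 Y0.00 Z9.30
G1 X13.00 Y0.00 E0.6486
G1 X13.00 Y29.00 E2.0954
G1 X0.00 Y29.00 E2.7440
G1 X0.00 Y0.00 E4.1908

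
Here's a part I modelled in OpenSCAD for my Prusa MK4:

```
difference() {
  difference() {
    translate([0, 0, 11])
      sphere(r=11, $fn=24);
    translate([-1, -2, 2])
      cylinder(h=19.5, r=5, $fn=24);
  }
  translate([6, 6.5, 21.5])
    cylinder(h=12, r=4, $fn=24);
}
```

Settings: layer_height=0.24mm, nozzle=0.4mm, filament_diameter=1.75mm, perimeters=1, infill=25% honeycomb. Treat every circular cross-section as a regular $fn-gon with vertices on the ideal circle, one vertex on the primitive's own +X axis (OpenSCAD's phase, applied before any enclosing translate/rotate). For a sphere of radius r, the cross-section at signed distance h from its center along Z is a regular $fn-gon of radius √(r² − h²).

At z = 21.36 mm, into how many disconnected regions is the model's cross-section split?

At z = 21.36 mm: the sphere: section is a regular 24-gon, circumradius = √(r²−h²) = √(11²−10.36²) = 3.697; the r=5 cylinder at (-1, -2) contributes a regular 24-gon of circumradius 5; After the difference (first − rest): starting from the r=11 sphere, the r=5 cylinder at (-1, -2) partially overlaps it — only the 37.49 mm² overlap (of its 77.65 mm²) is removed, clipping the outline — 1 connected region; the cylinder at (6, 6.5) does not reach this height (z outside [21.5, 33.5]); After the difference (first − rest): none of the subtracted shapes is present at this height, so that combined region is unchanged — 1 connected region. The result has 1 disconnected region.

1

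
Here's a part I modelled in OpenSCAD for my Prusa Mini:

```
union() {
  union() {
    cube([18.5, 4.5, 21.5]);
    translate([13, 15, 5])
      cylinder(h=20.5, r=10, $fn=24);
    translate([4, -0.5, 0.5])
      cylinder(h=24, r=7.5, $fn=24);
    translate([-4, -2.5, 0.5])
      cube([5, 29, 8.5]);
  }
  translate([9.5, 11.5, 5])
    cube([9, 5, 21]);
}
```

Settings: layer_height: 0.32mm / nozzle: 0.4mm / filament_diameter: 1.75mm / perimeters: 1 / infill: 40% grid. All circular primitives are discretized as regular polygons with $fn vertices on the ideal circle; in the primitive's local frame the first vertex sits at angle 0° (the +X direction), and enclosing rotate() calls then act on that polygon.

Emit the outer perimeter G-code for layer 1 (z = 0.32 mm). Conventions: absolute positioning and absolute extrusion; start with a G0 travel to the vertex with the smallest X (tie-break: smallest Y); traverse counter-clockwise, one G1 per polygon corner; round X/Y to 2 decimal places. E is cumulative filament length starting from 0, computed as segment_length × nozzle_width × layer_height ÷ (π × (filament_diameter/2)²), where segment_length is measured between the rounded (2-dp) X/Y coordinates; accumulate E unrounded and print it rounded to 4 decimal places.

G0 X0.00 Y0.00 Z0.32
G1 X18.50 Y0.00 E0.9845
G1 X18.50 Y4.50 E1.2240
G1 X0.00 Y4.50 E2.2085
G1 X0.00 Y0.00 E2.4479

At z = 0.32 mm: the cube is present — its section is the full 18.5×4.5 rectangle; the cylinder at (13, 15) does not reach this height (z outside [5, 25.5]); the cylinder at (4, -0.5) does not reach this height (z outside [0.5, 24.5]); the cube at (-4, -2.5) does not reach this height (z outside [0.5, 9]); Combining (union): only the 18.5×4.5 cube is present, so the union is just that shape — 1 connected region; the cube at (9.5, 11.5) is absent (z outside [5, 26]); Merging all regions: only that combined region is present, so the union is just that shape — 1 connected region. The outline is a single polygon with 4 vertices. Extrusion per mm of travel: 0.4 × 0.32 / (π × 0.875²) = 0.053216. Accumulating E over each segment gives final E = 2.4479.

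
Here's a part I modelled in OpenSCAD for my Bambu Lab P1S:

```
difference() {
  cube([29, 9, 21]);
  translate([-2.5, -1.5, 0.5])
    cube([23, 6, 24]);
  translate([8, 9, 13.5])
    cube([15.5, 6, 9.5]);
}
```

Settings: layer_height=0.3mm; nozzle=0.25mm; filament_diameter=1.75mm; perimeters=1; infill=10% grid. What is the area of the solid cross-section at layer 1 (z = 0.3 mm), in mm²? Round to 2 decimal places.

At z = 0.3 mm: the cube is present — its section is the full 29×9 rectangle (area 261.00 mm²); the cube at (-2.5, -1.5) is not intersected at this z (z outside [0.5, 24.5]); the cube at (8, 9) is not intersected at this z (z outside [13.5, 23]); Subtracting the remaining from the first: none of the subtracted shapes is present at this height, so the 29×9 cube is unchanged — area = 261.00 mm². Overall, the cross-section is a single solid region. Net area = 261.00 mm².

261.00 mm²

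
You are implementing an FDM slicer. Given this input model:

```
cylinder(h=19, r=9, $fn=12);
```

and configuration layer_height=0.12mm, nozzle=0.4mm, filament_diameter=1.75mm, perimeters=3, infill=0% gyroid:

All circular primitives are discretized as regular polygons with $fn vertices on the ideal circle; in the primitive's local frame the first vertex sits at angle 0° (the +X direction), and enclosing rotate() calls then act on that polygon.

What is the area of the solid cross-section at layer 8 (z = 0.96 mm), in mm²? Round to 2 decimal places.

At z = 0.96 mm: the r=9 cylinder gives a regular 12-gon of circumradius 9 (constant along its height) (area = (12/2)·9.000²·sin(360°/12) = 243.00 mm²). Overall, the cross-section is a single solid region. Net area = 243.00 mm².

243.00 mm²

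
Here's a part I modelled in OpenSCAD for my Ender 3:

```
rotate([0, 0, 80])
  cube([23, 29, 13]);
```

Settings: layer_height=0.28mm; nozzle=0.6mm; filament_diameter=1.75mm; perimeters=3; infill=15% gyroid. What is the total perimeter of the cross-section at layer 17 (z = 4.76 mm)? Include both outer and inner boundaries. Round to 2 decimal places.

At z = 4.76 mm: the cube is present — its section is the full 23×29 rectangle (perimeter 104.00 mm); (whole slice rotated 80° about Z — lengths, areas and connectivity unchanged). Overall, the cross-section is a single solid region. Total boundary length (outer) = 104.00 mm.

104.00 mm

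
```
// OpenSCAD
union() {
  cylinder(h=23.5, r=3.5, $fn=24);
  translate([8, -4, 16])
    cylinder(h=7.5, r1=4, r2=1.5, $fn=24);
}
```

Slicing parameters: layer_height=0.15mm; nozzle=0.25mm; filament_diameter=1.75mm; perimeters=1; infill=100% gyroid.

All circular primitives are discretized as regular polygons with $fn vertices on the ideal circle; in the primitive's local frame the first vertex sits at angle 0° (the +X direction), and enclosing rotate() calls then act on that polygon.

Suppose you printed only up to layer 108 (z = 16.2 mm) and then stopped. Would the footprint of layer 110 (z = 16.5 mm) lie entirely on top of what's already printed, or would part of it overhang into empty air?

entirely on top

Compare the two slices. At z = 16.2: the cylinder: section is a regular 24-gon, circumradius r=3.5 (area = (24/2)·3.500²·sin(360°/24) = 38.05 mm²); the cone at (8, -4) (r1=4→r2=1.5) has section circumradius 3.933 here — a regular 24-gon (area = (24/2)·3.933²·sin(360°/24) = 48.05 mm²); Merging all regions: the 2 present regions are separate (no shared area or edge), so areas and boundary lengths simply add and each stays a separate island — area = 86.10 mm². At z = 16.5: the r=3.5 cylinder contributes a regular 24-gon of circumradius 3.5 (area = (24/2)·3.500²·sin(360°/24) = 38.05 mm²); the cone at (8, -4) contributes a regular 24-gon of circumradius 3.833 (interpolated between r1=4 and r2=1.5 at t=0.067) (area = (24/2)·3.833²·sin(360°/24) = 45.64 mm²); Taking the union: the 2 present regions are separate (no shared area or edge), so areas and boundary lengths simply add and each stays a separate island — area = 83.68 mm². Checking containment: the cross-section at z = 16.5 is a subset of the cross-section at z = 16.2.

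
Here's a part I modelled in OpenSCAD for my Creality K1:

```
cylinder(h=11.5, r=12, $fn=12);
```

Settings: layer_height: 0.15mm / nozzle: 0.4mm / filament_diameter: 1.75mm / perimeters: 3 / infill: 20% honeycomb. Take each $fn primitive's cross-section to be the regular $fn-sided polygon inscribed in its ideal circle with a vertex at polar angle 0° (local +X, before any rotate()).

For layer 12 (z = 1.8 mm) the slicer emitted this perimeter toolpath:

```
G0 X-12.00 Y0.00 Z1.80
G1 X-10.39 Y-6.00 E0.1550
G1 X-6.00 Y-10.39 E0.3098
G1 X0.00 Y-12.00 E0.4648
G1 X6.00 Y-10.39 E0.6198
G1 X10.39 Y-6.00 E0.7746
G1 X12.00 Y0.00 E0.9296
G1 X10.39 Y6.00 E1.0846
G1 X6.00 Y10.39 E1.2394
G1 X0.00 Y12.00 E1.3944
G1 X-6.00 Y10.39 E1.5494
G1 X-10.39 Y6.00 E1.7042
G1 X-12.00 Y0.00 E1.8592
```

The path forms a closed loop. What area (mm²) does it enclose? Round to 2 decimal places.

431.90 mm²

Apply the shoelace formula to the sequence of (X, Y) vertices; enclosed area = 431.90 mm².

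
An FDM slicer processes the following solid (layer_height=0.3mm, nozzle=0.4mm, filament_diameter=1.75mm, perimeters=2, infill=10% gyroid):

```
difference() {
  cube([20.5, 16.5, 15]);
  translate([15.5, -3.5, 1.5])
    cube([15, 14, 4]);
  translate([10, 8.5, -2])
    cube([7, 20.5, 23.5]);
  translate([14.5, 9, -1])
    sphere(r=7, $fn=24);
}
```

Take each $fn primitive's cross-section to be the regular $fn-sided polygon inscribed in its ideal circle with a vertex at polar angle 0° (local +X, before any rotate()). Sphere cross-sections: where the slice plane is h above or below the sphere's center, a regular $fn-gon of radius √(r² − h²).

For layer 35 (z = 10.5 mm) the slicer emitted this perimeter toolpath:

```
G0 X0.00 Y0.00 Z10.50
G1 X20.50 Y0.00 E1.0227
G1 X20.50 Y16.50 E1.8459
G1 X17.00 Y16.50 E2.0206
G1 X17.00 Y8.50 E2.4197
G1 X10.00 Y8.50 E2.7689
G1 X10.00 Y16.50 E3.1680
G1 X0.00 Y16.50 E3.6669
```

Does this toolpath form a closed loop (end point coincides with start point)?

Start point (G0): (0.00, 0.00). End point (last G1): the path does not return to the start — open.

no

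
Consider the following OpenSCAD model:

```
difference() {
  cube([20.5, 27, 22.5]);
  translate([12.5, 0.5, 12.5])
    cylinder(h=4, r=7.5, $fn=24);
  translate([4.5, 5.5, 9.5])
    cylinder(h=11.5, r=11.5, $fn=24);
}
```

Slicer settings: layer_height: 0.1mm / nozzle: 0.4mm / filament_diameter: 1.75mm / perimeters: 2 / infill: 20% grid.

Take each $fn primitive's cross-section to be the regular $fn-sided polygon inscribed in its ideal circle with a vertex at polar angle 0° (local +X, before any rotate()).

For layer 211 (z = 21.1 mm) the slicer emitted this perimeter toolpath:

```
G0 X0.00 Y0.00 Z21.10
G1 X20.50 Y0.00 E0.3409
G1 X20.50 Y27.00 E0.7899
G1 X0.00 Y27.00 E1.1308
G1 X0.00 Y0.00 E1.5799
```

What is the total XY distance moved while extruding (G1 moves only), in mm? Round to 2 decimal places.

95.00 mm

Sum the Euclidean lengths of each G1 segment: total = 95.00 mm.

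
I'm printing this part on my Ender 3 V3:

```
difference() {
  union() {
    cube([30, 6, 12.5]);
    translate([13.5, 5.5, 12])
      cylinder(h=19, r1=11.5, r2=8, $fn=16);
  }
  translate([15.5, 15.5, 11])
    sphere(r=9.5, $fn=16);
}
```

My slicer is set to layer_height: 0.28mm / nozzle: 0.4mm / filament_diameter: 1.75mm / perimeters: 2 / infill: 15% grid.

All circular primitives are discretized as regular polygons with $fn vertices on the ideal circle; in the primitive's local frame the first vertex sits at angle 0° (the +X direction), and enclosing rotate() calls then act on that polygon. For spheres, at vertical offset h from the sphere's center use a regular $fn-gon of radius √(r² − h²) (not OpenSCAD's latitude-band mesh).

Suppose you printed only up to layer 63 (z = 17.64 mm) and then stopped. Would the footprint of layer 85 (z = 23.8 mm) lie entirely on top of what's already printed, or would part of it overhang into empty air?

Compare the two slices. At z = 17.64: the cube is not intersected at this z (z outside [0, 12.5]); the cone at (13.5, 5.5) (r1=11.5→r2=8) has section circumradius 10.461 here — a regular 16-gon (area = (16/2)·10.461²·sin(360°/16) = 335.03 mm²); Combining (union): only the cone at (13.5, 5.5) is present, so the union is just that shape — area = 335.03 mm²; the r=9.5 sphere at (15.5, 15.5) contributes a regular 16-gon of circumradius √(9.5²−6.64²) = 6.794 (area = (16/2)·6.794²·sin(360°/16) = 141.32 mm²); Subtracting the remaining from the first: starting from the result so far (335.03 mm²), the r=9.5 sphere at (15.5, 15.5) partially overlaps it — only the 62.52 mm² overlap (of its 141.32 mm²) is removed, clipping the outline — area = 272.51 mm². At z = 23.8: the cube is absent (z outside [0, 12.5]); the cone at (13.5, 5.5) contributes a regular 16-gon of circumradius 9.326 (interpolated between r1=11.5 and r2=8 at t=0.621) (area = (16/2)·9.326²·sin(360°/16) = 266.29 mm²); Merging all regions: only the cone at (13.5, 5.5) is present, so the union is just that shape — area = 266.29 mm²; the sphere at (15.5, 15.5) does not reach this height (|z−center|=12.800 > r=9.5); Subtracting the remaining from the first: none of the subtracted shapes is present at this height, so the result so far is unchanged — area = 266.29 mm². Checking containment: at z = 23.8 the cross-section extends beyond the z = 17.64 cross-section by about 47.63 mm².

part overhangs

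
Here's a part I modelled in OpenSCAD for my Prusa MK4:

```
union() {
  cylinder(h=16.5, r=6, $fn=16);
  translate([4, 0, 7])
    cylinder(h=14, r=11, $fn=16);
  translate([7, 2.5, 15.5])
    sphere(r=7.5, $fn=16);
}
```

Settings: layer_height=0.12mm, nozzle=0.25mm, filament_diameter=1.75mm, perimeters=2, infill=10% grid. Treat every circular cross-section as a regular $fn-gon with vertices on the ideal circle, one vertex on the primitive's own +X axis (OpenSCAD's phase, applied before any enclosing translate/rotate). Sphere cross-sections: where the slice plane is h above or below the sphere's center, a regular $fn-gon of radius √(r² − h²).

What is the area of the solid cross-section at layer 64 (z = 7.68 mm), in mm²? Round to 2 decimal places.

At z = 7.68 mm: the r=6 cylinder gives a regular 16-gon of circumradius 6 (constant along its height) (area = (16/2)·6.000²·sin(360°/16) = 110.21 mm²); the r=11 cylinder at (4, 0) contributes a regular 16-gon of circumradius 11 (area = (16/2)·11.000²·sin(360°/16) = 370.44 mm²); the sphere at (7, 2.5) is not intersected at this z (|z−center|=7.820 > r=7.5); Merging all regions: the r=6 cylinder lies entirely inside the r=11 cylinder at (4, 0), so the union is just the r=11 cylinder at (4, 0) — area = 370.44 mm². Overall, the cross-section is a single solid region. Net area = 370.44 mm².

370.44 mm²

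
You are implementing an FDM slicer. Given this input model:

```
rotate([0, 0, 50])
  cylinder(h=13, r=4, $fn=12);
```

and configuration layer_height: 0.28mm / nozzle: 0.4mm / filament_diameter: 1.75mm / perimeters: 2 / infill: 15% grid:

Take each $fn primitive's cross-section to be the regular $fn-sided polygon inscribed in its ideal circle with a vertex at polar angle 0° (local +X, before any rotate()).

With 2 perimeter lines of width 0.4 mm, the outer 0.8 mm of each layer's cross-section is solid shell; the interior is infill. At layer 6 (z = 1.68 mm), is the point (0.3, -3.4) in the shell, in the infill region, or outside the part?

shell

At z = 1.68 mm: the cylinder: section is a regular 12-gon, circumradius r=4; (whole slice rotated 50° about Z — lengths, areas and connectivity unchanged). Overall, the cross-section is a single solid region. Undo the 50° rotation: the query point maps to (-2.412, -2.415) in the un-rotated model frame. The nearest boundary edge runs (-3.46, -2.00)→(-2.00, -3.46); distance from the point to it = 0.45 mm. The point is inside the cross-section, 0.45 mm from the nearest boundary — within the 0.8 mm shell band (2 × 0.4).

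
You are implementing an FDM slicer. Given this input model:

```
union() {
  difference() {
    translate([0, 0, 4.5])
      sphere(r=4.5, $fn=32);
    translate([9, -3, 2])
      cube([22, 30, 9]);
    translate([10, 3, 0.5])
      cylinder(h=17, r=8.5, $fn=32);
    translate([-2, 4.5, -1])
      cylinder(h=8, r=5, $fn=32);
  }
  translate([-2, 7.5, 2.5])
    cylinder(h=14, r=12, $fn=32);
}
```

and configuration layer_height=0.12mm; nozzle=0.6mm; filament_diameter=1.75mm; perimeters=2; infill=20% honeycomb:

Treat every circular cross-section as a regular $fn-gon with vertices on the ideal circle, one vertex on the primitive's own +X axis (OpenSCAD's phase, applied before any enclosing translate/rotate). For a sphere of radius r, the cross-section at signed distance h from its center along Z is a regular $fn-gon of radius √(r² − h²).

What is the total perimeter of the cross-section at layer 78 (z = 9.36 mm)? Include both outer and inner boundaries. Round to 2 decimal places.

75.28 mm

At z = 9.36 mm: the sphere does not reach this height (|z−center|=4.860 > r=4.5); the cube at (9, -3) is present — its section is the full 22×30 rectangle (perimeter 104.00 mm); the cylinder at (10, 3): section is a regular 32-gon, circumradius r=8.5 (perimeter = 2·32·8.500·sin(180°/32) = 53.32 mm); the cylinder at (-2, 4.5) is absent (z outside [-1, 7]); Subtracting the remaining from the first: the first operand is absent here, so nothing remains; the cylinder at (-2, 7.5): section is a regular 32-gon, circumradius r=12 (perimeter = 2·32·12.000·sin(180°/32) = 75.28 mm); Combining (union): only the r=12 cylinder at (-2, 7.5) is present, so the union is just that shape — boundary = 75.28 mm. Overall, the cross-section is a single solid region. Total boundary length (outer) = 75.28 mm.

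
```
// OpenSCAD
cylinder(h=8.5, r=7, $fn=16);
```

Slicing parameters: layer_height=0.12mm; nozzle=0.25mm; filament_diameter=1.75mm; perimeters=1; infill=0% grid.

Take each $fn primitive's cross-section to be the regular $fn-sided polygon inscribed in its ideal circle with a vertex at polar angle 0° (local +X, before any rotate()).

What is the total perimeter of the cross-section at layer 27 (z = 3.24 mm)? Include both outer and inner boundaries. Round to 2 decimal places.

43.70 mm

At z = 3.24 mm: the cylinder: section is a regular 16-gon, circumradius r=7 (perimeter = 2·16·7.000·sin(180°/16) = 43.70 mm). Overall, the cross-section is a single solid region. Total boundary length (outer) = 43.70 mm.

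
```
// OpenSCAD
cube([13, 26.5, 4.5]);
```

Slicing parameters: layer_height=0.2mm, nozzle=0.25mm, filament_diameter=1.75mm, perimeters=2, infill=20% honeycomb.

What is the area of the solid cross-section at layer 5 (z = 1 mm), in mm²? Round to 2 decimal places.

At z = 1 mm: the cube (footprint 13×26.5) is included at this height (area 344.50 mm²). Overall, the cross-section is a single solid region. Net area = 344.50 mm².

344.50 mm²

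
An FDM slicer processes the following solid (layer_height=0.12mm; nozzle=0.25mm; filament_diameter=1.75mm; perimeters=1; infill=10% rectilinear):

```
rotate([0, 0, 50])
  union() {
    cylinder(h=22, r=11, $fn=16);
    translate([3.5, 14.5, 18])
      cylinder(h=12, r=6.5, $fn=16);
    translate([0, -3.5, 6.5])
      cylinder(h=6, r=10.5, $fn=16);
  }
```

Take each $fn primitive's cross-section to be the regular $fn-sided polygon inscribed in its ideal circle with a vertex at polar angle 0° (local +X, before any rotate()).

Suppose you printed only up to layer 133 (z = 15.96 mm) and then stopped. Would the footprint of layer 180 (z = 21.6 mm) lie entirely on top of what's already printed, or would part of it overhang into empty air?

part overhangs

Compare the two slices. At z = 15.96: the r=11 cylinder contributes a regular 16-gon of circumradius 11 (area = (16/2)·11.000²·sin(360°/16) = 370.44 mm²); the cylinder at (3.5, 14.5) is not intersected at this z (z outside [18, 30]); the cylinder at (0, -3.5) is not intersected at this z (z outside [6.5, 12.5]); Taking the union: only the r=11 cylinder is present, so the union is just that shape — area = 370.44 mm²; (rotated 50° about Z; rotation is an isometry so areas/perimeters/island counts are preserved). At z = 21.6: the cylinder: section is a regular 16-gon, circumradius r=11 (area = (16/2)·11.000²·sin(360°/16) = 370.44 mm²); the r=6.5 cylinder at (3.5, 14.5) gives a regular 16-gon of circumradius 6.5 (constant along its height) (area = (16/2)·6.500²·sin(360°/16) = 129.35 mm²); the cylinder at (0, -3.5) is absent (z outside [6.5, 12.5]); Taking the union: the regions partially overlap — summed areas 499.78 mm² minus the doubly-counted overlap 13.38 mm² gives 486.41 mm² — area = 486.41 mm²; (whole slice rotated 50° about Z — lengths, areas and connectivity unchanged). Checking containment: at z = 21.6 the cross-section extends beyond the z = 15.96 cross-section by about 115.97 mm².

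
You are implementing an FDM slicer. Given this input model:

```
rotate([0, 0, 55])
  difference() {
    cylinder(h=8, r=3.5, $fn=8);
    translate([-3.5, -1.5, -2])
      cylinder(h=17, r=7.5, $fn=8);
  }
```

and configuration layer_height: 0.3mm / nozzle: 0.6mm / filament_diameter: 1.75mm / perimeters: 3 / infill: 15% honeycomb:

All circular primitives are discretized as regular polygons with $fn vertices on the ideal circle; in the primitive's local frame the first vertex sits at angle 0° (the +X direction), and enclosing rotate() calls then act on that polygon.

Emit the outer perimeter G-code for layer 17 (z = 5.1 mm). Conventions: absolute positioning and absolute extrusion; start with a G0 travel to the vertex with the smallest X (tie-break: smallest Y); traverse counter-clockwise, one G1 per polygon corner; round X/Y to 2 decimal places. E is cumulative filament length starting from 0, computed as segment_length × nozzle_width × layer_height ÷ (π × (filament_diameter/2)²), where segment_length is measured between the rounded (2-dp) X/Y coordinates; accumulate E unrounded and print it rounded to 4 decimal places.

At z = 5.1 mm: the r=3.5 cylinder gives a regular 8-gon of circumradius 3.5 (constant along its height); the r=7.5 cylinder at (-3.5, -1.5) contributes a regular 8-gon of circumradius 7.5; After the difference (first − rest): starting from the r=3.5 cylinder, the r=7.5 cylinder at (-3.5, -1.5) partially overlaps it — only the 34.34 mm² overlap (of its 159.10 mm²) is removed, clipping the outline — 1 connected region; (whole slice rotated 55° about Z — lengths, areas and connectivity unchanged). The outline is a single polygon with 4 vertices. Extrusion per mm of travel: 0.6 × 0.3 / (π × 0.875²) = 0.074835. Accumulating E over each segment gives final E = 0.4417.

G0 X-0.74 Y3.36 Z5.10
G1 X2.09 Y2.73 E0.2170
G1 X2.01 Y2.87 E0.2290
G1 X-0.61 Y3.45 E0.4299
G1 X-0.74 Y3.36 E0.4417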